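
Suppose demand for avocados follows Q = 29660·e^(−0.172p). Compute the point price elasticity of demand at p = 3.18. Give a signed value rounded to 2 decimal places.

dQ/dp = −0.172·Q = -2952.28. At p = 3.18, Q = 17164.4.
Ed = (dQ/dp)·(p/Q) = (-2952.28) × (3.18/17164.4) = -0.5469…

-0.55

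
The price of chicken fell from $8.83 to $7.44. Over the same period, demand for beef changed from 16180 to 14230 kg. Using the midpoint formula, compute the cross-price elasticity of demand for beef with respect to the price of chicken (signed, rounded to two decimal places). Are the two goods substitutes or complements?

%ΔQ_{beef} = (14230 − 16180)/avg = -1950/15205 = -0.128247…
%ΔP_{chicken} = (7.44 − 8.83)/avg = -1.39/8.135 = -0.170866…
E_cross = (-1950/15205) / (-1.39/8.135) = 0.7505…
E_cross > 0 ⇒ the goods are substitutes.

0.75; substitutes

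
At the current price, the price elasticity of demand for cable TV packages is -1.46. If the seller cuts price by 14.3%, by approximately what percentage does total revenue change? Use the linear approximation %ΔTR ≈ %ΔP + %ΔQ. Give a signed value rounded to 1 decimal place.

%ΔQ ≈ Ed × %ΔP = (-1.46) × (-14.3%) = +20.8780%
%ΔTR ≈ %ΔP + %ΔQ = (-14.3%) + (+20.8780%) = +6.5780%

+6.6%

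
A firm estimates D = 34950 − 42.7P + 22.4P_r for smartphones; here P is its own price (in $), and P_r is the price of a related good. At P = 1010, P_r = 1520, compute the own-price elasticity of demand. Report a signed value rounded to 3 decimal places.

At the given values, D = 34950 − 42.7(1010) + 22.4(1520) = 25871.
∂D/∂P = −42.7.
E = (-42.7) × (1010/25871) = -1.66700…

-1.667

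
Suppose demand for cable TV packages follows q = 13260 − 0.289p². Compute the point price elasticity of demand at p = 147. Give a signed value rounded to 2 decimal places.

-1.78

dq/dp = −2·0.289·p = -84.966. At p = 147, q = 7014.999.
Ed = (dq/dp)·(p/q) = (-84.966) × (147/7014.999) = -1.7804…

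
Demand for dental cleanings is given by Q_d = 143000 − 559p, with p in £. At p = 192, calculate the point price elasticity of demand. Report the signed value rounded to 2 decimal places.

-3.01

dQ_d/dp = −559. At p = 192, Q_d = 143000 − 559(192) = 35672.
Ed = (dQ_d/dp)·(p/Q_d) = −559 × (192/35672) = -3.0087…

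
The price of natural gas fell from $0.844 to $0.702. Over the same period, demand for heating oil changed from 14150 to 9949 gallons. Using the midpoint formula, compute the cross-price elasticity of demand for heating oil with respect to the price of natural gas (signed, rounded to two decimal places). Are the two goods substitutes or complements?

1.90; substitutes

%ΔQ_{heating oil} = (9949 − 14150)/avg = -4201/12049.5 = -0.348645…
%ΔP_{natural gas} = (0.702 − 0.844)/avg = -0.142/0.773 = -0.183699…
E_cross = (-4201/12049.5) / (-0.142/0.773) = 1.8979…
E_cross > 0 ⇒ the goods are substitutes.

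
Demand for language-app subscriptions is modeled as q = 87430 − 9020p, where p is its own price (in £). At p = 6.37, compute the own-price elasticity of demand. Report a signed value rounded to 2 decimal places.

-1.92

At the given values, q = 87430 − 9020(6.37) = 29972.6.
∂q/∂p = −9020.
E = (-9020) × (6.37/29972.6) = -1.9169…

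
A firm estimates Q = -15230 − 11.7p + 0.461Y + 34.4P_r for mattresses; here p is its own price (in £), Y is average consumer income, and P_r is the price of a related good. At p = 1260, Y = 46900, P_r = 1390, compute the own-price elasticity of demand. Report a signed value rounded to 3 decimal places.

-0.374

At the given values, Q = -15230 − 11.7(1260) + 0.461(46900) + 34.4(1390) = 39464.9.
∂Q/∂p = −11.7.
E = (-11.7) × (1260/39464.9) = -0.37354…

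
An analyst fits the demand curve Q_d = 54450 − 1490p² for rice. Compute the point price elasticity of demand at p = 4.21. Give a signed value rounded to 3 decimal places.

dQ_d/dp = −2·1490·p = -12545.8. At p = 4.21, Q_d = 28041.091.
Ed = (dQ_d/dp)·(p/Q_d) = (-12545.8) × (4.21/28041.091) = -1.88358…

-1.884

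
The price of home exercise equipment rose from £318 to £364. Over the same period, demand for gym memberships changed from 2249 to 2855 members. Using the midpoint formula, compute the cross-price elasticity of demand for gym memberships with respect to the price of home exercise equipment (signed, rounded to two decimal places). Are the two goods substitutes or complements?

%ΔQ_{gym memberships} = (2855 − 2249)/avg = 606/2552 = 0.237460…
%ΔP_{home exercise equipment} = (364 − 318)/avg = 46/341 = 0.134897…
E_cross = (606/2552) / (46/341) = 1.7603…
E_cross > 0 ⇒ the goods are substitutes.

1.76; substitutes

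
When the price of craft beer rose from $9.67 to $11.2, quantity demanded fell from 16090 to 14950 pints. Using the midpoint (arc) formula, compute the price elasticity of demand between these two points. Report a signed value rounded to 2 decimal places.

%ΔQ = (14950 − 16090) / [(16090 + 14950)/2] = -1140/15520 = -0.073453…
%ΔP = (11.2 − 9.67) / [(9.67 + 11.2)/2] = 1.53/10.435 = 0.146621…
Arc Ed = %ΔQ / %ΔP = (-1140/15520) / (1.53/10.435) = -0.5009…

-0.50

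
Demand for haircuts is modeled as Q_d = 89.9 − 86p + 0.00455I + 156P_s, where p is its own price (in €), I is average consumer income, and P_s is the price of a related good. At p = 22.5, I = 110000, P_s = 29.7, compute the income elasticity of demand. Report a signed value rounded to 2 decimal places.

At the given values, Q_d = 89.9 − 86(22.5) + 0.00455(110000) + 156(29.7) = 3288.6.
∂Q_d/∂I = 0.00455.
E = (0.00455) × (110000/3288.6) = 0.1521…

0.15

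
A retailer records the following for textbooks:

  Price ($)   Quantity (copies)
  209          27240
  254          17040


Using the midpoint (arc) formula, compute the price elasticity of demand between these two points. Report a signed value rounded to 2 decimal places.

-2.37

%ΔQ = (17040 − 27240) / [(27240 + 17040)/2] = -10200/22140 = -0.460704…
%ΔP = (254 − 209) / [(209 + 254)/2] = 45/231.5 = 0.194384…
Arc Ed = %ΔQ / %ΔP = (-10200/22140) / (45/231.5) = -2.3700…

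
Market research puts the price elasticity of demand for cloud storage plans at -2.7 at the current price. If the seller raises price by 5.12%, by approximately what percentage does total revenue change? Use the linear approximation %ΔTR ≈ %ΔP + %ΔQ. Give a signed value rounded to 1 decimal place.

-8.7%

%ΔQ ≈ Ed × %ΔP = (-2.7) × (+5.12%) = -13.8240%
%ΔTR ≈ %ΔP + %ΔQ = (+5.12%) + (-13.8240%) = -8.7040%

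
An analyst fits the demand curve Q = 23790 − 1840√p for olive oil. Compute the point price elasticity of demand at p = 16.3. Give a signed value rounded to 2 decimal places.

dQ/dp = −1840/(2√p) = -227.874. At p = 16.3, Q = 16361.3.
Ed = (dQ/dp)·(p/Q) = (-227.874) × (16.3/16361.3) = -0.2270…

-0.23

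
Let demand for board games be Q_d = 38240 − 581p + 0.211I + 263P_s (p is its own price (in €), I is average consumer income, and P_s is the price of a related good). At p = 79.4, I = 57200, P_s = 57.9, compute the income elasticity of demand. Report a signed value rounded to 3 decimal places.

0.622

At the given values, Q_d = 38240 − 581(79.4) + 0.211(57200) + 263(57.9) = 19405.5.
∂Q_d/∂I = 0.211.
E = (0.211) × (57200/19405.5) = 0.62194…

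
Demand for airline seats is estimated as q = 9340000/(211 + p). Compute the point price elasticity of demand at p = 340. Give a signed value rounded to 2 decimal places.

dq/dp = −9340000/(211 + p)² = -30.7641. At p = 340, q = 16951.
Ed = (dq/dp)·(p/q) = (-30.7641) × (340/16951) = -0.6170…

-0.62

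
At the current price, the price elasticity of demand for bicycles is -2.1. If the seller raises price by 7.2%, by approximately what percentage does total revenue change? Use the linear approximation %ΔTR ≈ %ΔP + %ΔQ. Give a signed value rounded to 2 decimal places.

%ΔQ ≈ Ed × %ΔP = (-2.1) × (+7.2%) = -15.1200%
%ΔTR ≈ %ΔP + %ΔQ = (+7.2%) + (-15.1200%) = -7.9200%

-7.92%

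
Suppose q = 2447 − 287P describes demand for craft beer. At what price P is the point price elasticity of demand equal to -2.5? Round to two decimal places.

6.09

Ed = −287P/(2447 − 287P). Set this equal to -2.5:
287P = 2.5·(2447 − 287P) ⇒ 287P(1 + 2.5) = 2.5·2447
P = 2.5·2447 / (287·3.5) = 6.0900…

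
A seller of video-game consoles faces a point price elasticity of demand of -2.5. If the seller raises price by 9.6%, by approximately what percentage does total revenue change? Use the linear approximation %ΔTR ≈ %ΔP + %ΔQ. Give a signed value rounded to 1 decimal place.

-14.4%

%ΔQ ≈ Ed × %ΔP = (-2.5) × (+9.6%) = -24.0000%
%ΔTR ≈ %ΔP + %ΔQ = (+9.6%) + (-24.0000%) = -14.4000%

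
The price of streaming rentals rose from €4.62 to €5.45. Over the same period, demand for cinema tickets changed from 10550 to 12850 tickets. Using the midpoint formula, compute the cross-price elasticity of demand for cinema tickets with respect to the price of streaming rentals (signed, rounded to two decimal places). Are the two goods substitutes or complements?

%ΔQ_{cinema tickets} = (12850 − 10550)/avg = 2300/11700 = 0.196581…
%ΔP_{streaming rentals} = (5.45 − 4.62)/avg = 0.83/5.035 = 0.164846…
E_cross = (2300/11700) / (0.83/5.035) = 1.1925…
E_cross > 0 ⇒ the goods are substitutes.

1.19; substitutes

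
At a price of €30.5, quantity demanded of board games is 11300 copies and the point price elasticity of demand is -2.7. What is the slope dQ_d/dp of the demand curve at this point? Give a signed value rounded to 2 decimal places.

Ed = (dQ_d/dp)·(p/Q_d) ⇒ dQ_d/dp = Ed·Q_d/p = (-2.7)·11300/30.5 = -1000.3278…

-1000.33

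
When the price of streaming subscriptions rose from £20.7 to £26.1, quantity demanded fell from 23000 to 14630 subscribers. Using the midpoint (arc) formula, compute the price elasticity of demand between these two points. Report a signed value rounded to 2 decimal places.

-1.93

%ΔQ = (14630 − 23000) / [(23000 + 14630)/2] = -8370/18815 = -0.444857…
%ΔP = (26.1 − 20.7) / [(20.7 + 26.1)/2] = 5.4/23.4 = 0.230769…
Arc Ed = %ΔQ / %ΔP = (-8370/18815) / (5.4/23.4) = -1.9277…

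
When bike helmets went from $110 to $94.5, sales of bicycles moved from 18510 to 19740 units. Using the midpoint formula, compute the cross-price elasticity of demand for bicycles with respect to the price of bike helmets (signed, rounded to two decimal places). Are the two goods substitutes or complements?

-0.42; complements

%ΔQ_{bicycles} = (19740 − 18510)/avg = 1230/19125 = 0.064313…
%ΔP_{bike helmets} = (94.5 − 110)/avg = -15.5/102.25 = -0.151589…
E_cross = (1230/19125) / (-15.5/102.25) = -0.4242…
E_cross < 0 ⇒ the goods are complements.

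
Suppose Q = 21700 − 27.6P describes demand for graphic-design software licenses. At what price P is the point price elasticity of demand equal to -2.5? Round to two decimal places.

Ed = −27.6P/(21700 − 27.6P). Set this equal to -2.5:
27.6P = 2.5·(21700 − 27.6P) ⇒ 27.6P(1 + 2.5) = 2.5·21700
P = 2.5·21700 / (27.6·3.5) = 561.5942…

561.59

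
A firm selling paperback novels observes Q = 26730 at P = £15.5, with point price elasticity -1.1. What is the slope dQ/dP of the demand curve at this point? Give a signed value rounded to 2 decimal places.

Ed = (dQ/dP)·(P/Q) ⇒ dQ/dP = Ed·Q/P = (-1.1)·26730/15.5 = -1896.9677…

-1896.97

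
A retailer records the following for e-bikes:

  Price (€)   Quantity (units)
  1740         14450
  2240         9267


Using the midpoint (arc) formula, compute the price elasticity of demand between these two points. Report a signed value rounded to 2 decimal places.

%ΔQ = (9267 − 14450) / [(14450 + 9267)/2] = -5183/11858.5 = -0.437070…
%ΔP = (2240 − 1740) / [(1740 + 2240)/2] = 500/1990 = 0.251256…
Arc Ed = %ΔQ / %ΔP = (-5183/11858.5) / (500/1990) = -1.7395…

-1.74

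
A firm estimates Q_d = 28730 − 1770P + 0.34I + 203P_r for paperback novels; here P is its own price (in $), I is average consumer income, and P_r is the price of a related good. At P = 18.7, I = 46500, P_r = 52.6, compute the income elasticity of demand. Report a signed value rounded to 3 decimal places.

At the given values, Q_d = 28730 − 1770(18.7) + 0.34(46500) + 203(52.6) = 22118.8.
∂Q_d/∂I = 0.34.
E = (0.34) × (46500/22118.8) = 0.71477…

0.715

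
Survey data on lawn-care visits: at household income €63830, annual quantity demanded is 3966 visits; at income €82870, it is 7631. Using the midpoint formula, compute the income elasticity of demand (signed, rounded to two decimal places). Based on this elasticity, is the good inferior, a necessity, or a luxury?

%ΔQ = (7631 − 3966)/[( 3966 + 7631)/2] = 3665/5798.5 = 0.632060…
%ΔIncome = (82870 − 63830)/[( 63830 + 82870)/2] = 19040/73350 = 0.259577…
E_income = (3665/5798.5) / (19040/73350) = 2.4349…
E_income > 1 ⇒ normal good, luxury.

2.43; luxury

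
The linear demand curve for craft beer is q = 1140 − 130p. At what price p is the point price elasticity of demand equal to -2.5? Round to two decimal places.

Ed = −130p/(1140 − 130p). Set this equal to -2.5:
130p = 2.5·(1140 − 130p) ⇒ 130p(1 + 2.5) = 2.5·1140
p = 2.5·1140 / (130·3.5) = 6.2637…

6.26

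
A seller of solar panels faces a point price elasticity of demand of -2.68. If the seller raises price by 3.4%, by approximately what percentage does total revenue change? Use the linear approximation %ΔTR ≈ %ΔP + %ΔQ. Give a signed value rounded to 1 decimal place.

-5.7%

%ΔQ ≈ Ed × %ΔP = (-2.68) × (+3.4%) = -9.1120%
%ΔTR ≈ %ΔP + %ΔQ = (+3.4%) + (-9.1120%) = -5.7120%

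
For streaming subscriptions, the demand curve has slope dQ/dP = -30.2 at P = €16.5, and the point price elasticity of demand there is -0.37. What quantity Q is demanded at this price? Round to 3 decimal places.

Ed = (dQ/dP)·(P/Q) ⇒ Q = (dQ/dP)·P/Ed = (-30.2)·16.5/(-0.37) = 1346.75675…

1346.757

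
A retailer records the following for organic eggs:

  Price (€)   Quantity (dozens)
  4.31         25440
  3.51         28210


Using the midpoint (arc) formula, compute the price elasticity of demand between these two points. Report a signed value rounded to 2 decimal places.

%ΔQ = (28210 − 25440) / [(25440 + 28210)/2] = 2770/26825 = 0.103261…
%ΔP = (3.51 − 4.31) / [(4.31 + 3.51)/2] = -0.8/3.91 = -0.204603…
Arc Ed = %ΔQ / %ΔP = (2770/26825) / (-0.8/3.91) = -0.5046…

-0.50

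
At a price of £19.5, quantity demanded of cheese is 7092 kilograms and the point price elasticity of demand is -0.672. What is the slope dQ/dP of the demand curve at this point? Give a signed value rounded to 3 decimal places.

Ed = (dQ/dP)·(P/Q) ⇒ dQ/dP = Ed·Q/P = (-0.672)·7092/19.5 = -244.40123…

-244.401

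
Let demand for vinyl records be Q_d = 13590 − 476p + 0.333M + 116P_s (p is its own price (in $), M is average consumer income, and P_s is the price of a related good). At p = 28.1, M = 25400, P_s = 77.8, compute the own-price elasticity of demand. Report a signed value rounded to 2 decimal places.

At the given values, Q_d = 13590 − 476(28.1) + 0.333(25400) + 116(77.8) = 17697.4.
∂Q_d/∂p = −476.
E = (-476) × (28.1/17697.4) = -0.7557…

-0.76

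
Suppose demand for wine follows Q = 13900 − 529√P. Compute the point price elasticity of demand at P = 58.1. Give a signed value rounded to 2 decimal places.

dQ/dP = −529/(2√P) = -34.7007. At P = 58.1, Q = 9867.78.
Ed = (dQ/dP)·(P/Q) = (-34.7007) × (58.1/9867.78) = -0.2043…

-0.20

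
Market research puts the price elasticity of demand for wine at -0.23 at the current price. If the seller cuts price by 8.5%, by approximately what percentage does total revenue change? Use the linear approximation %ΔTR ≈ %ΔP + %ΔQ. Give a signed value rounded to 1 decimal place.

%ΔQ ≈ Ed × %ΔP = (-0.23) × (-8.5%) = +1.9550%
%ΔTR ≈ %ΔP + %ΔQ = (-8.5%) + (+1.9550%) = -6.5450%

-6.5%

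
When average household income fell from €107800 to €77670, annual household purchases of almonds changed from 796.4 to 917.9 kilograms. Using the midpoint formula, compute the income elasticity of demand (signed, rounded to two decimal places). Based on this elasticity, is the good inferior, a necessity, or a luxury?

-0.44; inferior

%ΔQ = (917.9 − 796.4)/[( 796.4 + 917.9)/2] = 121.5/857.15 = 0.141748…
%ΔIncome = (77670 − 107800)/[( 107800 + 77670)/2] = -30130/92735 = -0.324904…
E_income = (121.5/857.15) / (-30130/92735) = -0.4362…
E_income < 0 ⇒ inferior good.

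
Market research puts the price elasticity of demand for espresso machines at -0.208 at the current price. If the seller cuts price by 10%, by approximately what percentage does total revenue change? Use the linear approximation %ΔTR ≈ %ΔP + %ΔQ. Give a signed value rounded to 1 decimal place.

%ΔQ ≈ Ed × %ΔP = (-0.208) × (-10%) = +2.0800%
%ΔTR ≈ %ΔP + %ΔQ = (-10%) + (+2.0800%) = -7.9200%

-7.9%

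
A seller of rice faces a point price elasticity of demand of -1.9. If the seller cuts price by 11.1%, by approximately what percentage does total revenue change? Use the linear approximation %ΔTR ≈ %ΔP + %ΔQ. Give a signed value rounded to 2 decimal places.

%ΔQ ≈ Ed × %ΔP = (-1.9) × (-11.1%) = +21.0900%
%ΔTR ≈ %ΔP + %ΔQ = (-11.1%) + (+21.0900%) = +9.9900%

+9.99%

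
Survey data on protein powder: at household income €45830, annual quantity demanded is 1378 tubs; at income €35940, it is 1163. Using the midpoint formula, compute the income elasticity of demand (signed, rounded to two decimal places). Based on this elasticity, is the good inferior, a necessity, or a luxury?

0.70; necessity

%ΔQ = (1163 − 1378)/[( 1378 + 1163)/2] = -215/1270.5 = -0.169224…
%ΔIncome = (35940 − 45830)/[( 45830 + 35940)/2] = -9890/40885 = -0.241898…
E_income = (-215/1270.5) / (-9890/40885) = 0.6995…
0 < E_income < 1 ⇒ normal good, necessity.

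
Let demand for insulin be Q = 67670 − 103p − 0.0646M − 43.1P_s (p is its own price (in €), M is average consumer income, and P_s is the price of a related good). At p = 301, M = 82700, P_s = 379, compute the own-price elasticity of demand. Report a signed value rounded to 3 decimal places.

At the given values, Q = 67670 − 103(301) − 0.0646(82700) − 43.1(379) = 14989.68.
∂Q/∂p = −103.
E = (-103) × (301/14989.68) = -2.06828…

-2.068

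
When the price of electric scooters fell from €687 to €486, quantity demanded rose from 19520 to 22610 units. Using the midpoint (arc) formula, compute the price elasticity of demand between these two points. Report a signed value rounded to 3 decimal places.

%ΔQ = (22610 − 19520) / [(19520 + 22610)/2] = 3090/21065 = 0.146688…
%ΔP = (486 − 687) / [(687 + 486)/2] = -201/586.5 = -0.342710…
Arc Ed = %ΔQ / %ΔP = (3090/21065) / (-201/586.5) = -0.42802…

-0.428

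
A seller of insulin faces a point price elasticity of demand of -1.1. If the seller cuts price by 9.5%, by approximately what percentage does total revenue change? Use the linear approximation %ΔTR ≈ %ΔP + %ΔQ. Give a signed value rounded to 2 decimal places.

+0.95%

%ΔQ ≈ Ed × %ΔP = (-1.1) × (-9.5%) = +10.4500%
%ΔTR ≈ %ΔP + %ΔQ = (-9.5%) + (+10.4500%) = +0.9500%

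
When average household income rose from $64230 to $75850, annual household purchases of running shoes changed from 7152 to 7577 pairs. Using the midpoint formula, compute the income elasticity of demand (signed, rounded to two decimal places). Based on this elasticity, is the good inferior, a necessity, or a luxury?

%ΔQ = (7577 − 7152)/[( 7152 + 7577)/2] = 425/7364.5 = 0.057709…
%ΔIncome = (75850 − 64230)/[( 64230 + 75850)/2] = 11620/70040 = 0.165905…
E_income = (425/7364.5) / (11620/70040) = 0.3478…
0 < E_income < 1 ⇒ normal good, necessity.

0.35; necessity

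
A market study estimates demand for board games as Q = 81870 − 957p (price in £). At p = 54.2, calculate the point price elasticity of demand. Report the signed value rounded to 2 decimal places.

dQ/dp = −957. At p = 54.2, Q = 81870 − 957(54.2) = 30000.6.
Ed = (dQ/dp)·(p/Q) = −957 × (54.2/30000.6) = -1.7289…

-1.73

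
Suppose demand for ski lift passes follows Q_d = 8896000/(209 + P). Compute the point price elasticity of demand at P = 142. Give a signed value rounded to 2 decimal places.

-0.40

dQ_d/dP = −8896000/(209 + P)² = -72.2072. At P = 142, Q_d = 25344.7.
Ed = (dQ_d/dP)·(P/Q_d) = (-72.2072) × (142/25344.7) = -0.4045…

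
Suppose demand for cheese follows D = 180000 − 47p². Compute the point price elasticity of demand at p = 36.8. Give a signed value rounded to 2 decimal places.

-1.09

dD/dp = −2·47·p = -3459.2. At p = 36.8, D = 116350.72.
Ed = (dD/dp)·(p/D) = (-3459.2) × (36.8/116350.72) = -1.0940…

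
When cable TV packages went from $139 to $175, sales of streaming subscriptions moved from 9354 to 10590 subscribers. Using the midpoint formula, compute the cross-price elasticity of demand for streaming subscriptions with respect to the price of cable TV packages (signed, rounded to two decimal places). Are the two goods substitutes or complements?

0.54; substitutes

%ΔQ_{streaming subscriptions} = (10590 − 9354)/avg = 1236/9972 = 0.123947…
%ΔP_{cable TV packages} = (175 − 139)/avg = 36/157 = 0.229299…
E_cross = (1236/9972) / (36/157) = 0.5405…
E_cross > 0 ⇒ the goods are substitutes.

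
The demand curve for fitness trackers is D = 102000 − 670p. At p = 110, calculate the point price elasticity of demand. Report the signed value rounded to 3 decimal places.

dD/dp = −670. At p = 110, D = 102000 − 670(110) = 28300.
Ed = (dD/dp)·(p/D) = −670 × (110/28300) = -2.60424…

-2.604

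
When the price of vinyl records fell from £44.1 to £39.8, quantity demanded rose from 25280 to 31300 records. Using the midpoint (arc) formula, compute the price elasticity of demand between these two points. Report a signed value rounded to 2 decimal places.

%ΔQ = (31300 − 25280) / [(25280 + 31300)/2] = 6020/28290 = 0.212796…
%ΔP = (39.8 − 44.1) / [(44.1 + 39.8)/2] = -4.3/41.95 = -0.102502…
Arc Ed = %ΔQ / %ΔP = (6020/28290) / (-4.3/41.95) = -2.0759…

-2.08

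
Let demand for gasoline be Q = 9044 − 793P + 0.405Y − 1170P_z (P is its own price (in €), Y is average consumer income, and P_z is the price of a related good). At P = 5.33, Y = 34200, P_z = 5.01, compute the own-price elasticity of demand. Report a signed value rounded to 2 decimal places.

At the given values, Q = 9044 − 793(5.33) + 0.405(34200) − 1170(5.01) = 12806.61.
∂Q/∂P = −793.
E = (-793) × (5.33/12806.61) = -0.3300…

-0.33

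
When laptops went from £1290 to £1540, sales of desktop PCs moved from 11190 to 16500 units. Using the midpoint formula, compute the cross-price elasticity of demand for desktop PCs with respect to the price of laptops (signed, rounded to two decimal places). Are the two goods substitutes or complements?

2.17; substitutes

%ΔQ_{desktop PCs} = (16500 − 11190)/avg = 5310/13845 = 0.383531…
%ΔP_{laptops} = (1540 − 1290)/avg = 250/1415 = 0.176678…
E_cross = (5310/13845) / (250/1415) = 2.1707…
E_cross > 0 ⇒ the goods are substitutes.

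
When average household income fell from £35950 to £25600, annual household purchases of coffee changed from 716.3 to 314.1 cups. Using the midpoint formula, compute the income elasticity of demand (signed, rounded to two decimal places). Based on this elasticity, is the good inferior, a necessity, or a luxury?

2.32; luxury

%ΔQ = (314.1 − 716.3)/[( 716.3 + 314.1)/2] = -402.2/515.2 = -0.780667…
%ΔIncome = (25600 − 35950)/[( 35950 + 25600)/2] = -10350/30775 = -0.336311…
E_income = (-402.2/515.2) / (-10350/30775) = 2.3212…
E_income > 1 ⇒ normal good, luxury.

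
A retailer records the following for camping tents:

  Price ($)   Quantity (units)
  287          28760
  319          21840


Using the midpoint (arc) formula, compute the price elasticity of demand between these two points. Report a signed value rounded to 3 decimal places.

%ΔQ = (21840 − 28760) / [(28760 + 21840)/2] = -6920/25300 = -0.273517…
%ΔP = (319 − 287) / [(287 + 319)/2] = 32/303 = 0.105610…
Arc Ed = %ΔQ / %ΔP = (-6920/25300) / (32/303) = -2.58987…

-2.590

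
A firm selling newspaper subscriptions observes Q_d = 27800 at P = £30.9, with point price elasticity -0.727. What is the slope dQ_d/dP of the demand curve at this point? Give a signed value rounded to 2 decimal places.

Ed = (dQ_d/dP)·(P/Q_d) ⇒ dQ_d/dP = Ed·Q_d/P = (-0.727)·27800/30.9 = -654.0647…

-654.06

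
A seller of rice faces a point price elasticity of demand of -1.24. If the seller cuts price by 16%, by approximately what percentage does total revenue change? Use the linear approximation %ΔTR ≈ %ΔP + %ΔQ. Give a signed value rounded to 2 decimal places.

%ΔQ ≈ Ed × %ΔP = (-1.24) × (-16%) = +19.8400%
%ΔTR ≈ %ΔP + %ΔQ = (-16%) + (+19.8400%) = +3.8400%

+3.84%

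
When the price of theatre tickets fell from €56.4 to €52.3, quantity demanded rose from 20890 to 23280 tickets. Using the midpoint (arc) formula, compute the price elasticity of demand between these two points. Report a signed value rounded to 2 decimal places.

%ΔQ = (23280 − 20890) / [(20890 + 23280)/2] = 2390/22085 = 0.108218…
%ΔP = (52.3 − 56.4) / [(56.4 + 52.3)/2] = -4.1/54.35 = -0.075436…
Arc Ed = %ΔQ / %ΔP = (2390/22085) / (-4.1/54.35) = -1.4345…

-1.43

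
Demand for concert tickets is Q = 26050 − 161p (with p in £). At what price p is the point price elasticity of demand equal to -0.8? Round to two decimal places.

71.91

Ed = −161p/(26050 − 161p). Set this equal to -0.8:
161p = 0.8·(26050 − 161p) ⇒ 161p(1 + 0.8) = 0.8·26050
p = 0.8·26050 / (161·1.8) = 71.9116…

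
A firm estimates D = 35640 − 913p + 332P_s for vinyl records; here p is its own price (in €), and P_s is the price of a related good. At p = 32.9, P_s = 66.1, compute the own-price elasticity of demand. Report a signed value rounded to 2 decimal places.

At the given values, D = 35640 − 913(32.9) + 332(66.1) = 27547.5.
∂D/∂p = −913.
E = (-913) × (32.9/27547.5) = -1.0903…

-1.09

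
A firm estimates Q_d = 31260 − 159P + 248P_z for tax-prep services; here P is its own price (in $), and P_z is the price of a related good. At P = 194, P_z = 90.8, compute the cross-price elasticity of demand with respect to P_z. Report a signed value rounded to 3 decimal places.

At the given values, Q_d = 31260 − 159(194) + 248(90.8) = 22932.4.
∂Q_d/∂P_z = 248.
E = (248) × (90.8/22932.4) = 0.98194…

0.982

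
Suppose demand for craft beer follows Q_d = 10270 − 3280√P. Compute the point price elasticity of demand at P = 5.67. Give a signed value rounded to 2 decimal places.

dQ_d/dP = −3280/(2√P) = -688.735. At P = 5.67, Q_d = 2459.74.
Ed = (dQ_d/dP)·(P/Q_d) = (-688.735) × (5.67/2459.74) = -1.5876…

-1.59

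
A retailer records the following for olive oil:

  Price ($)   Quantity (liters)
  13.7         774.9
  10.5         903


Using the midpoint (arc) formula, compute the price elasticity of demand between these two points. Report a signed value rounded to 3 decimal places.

%ΔQ = (903 − 774.9) / [(774.9 + 903)/2] = 128.1/838.95 = 0.152690…
%ΔP = (10.5 − 13.7) / [(13.7 + 10.5)/2] = -3.2/12.1 = -0.264462…
Arc Ed = %ΔQ / %ΔP = (128.1/838.95) / (-3.2/12.1) = -0.57736…

-0.577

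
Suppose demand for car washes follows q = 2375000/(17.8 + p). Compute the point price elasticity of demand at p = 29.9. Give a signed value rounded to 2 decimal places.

dq/dp = −2375000/(17.8 + p)² = -1043.82. At p = 29.9, q = 49790.4.
Ed = (dq/dp)·(p/q) = (-1043.82) × (29.9/49790.4) = -0.6268…

-0.63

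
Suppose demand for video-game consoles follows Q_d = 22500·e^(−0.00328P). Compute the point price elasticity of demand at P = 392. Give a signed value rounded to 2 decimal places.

dQ_d/dP = −0.00328·Q_d = -20.4013. At P = 392, Q_d = 6219.91.
Ed = (dQ_d/dP)·(P/Q_d) = (-20.4013) × (392/6219.91) = -1.2857…

-1.29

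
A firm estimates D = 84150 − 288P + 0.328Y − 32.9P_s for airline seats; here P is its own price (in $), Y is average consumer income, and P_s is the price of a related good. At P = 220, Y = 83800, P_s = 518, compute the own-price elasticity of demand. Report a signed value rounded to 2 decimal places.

-2.03

At the given values, D = 84150 − 288(220) + 0.328(83800) − 32.9(518) = 31234.2.
∂D/∂P = −288.
E = (-288) × (220/31234.2) = -2.0285…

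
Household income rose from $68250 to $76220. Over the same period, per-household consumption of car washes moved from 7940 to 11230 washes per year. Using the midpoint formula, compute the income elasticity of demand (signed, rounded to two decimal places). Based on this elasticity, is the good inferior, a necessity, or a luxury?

%ΔQ = (11230 − 7940)/[( 7940 + 11230)/2] = 3290/9585 = 0.343244…
%ΔIncome = (76220 − 68250)/[( 68250 + 76220)/2] = 7970/72235 = 0.110334…
E_income = (3290/9585) / (7970/72235) = 3.1109…
E_income > 1 ⇒ normal good, luxury.

3.11; luxury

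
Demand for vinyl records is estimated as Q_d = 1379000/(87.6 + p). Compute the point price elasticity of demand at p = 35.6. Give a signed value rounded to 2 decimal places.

-0.29

dQ_d/dp = −1379000/(87.6 + p)² = -90.8537. At p = 35.6, Q_d = 11193.2.
Ed = (dQ_d/dp)·(p/Q_d) = (-90.8537) × (35.6/11193.2) = -0.2889…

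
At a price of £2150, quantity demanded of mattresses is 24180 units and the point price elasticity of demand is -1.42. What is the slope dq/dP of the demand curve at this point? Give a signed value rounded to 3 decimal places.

Ed = (dq/dP)·(P/q) ⇒ dq/dP = Ed·q/P = (-1.42)·24180/2150 = -15.97004…

-15.970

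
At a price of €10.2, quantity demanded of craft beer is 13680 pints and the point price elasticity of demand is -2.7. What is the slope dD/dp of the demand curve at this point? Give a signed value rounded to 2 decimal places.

Ed = (dD/dp)·(p/D) ⇒ dD/dp = Ed·D/p = (-2.7)·13680/10.2 = -3621.1764…

-3621.18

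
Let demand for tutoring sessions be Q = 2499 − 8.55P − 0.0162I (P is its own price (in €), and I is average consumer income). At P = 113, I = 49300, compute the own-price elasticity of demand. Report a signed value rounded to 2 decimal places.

At the given values, Q = 2499 − 8.55(113) − 0.0162(49300) = 734.19.
∂Q/∂P = −8.55.
E = (-8.55) × (113/734.19) = -1.3159…

-1.32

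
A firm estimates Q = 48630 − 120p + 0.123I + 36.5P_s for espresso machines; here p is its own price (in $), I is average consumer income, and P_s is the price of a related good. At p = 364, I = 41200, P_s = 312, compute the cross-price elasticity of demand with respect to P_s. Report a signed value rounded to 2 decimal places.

0.53

At the given values, Q = 48630 − 120(364) + 0.123(41200) + 36.5(312) = 21405.6.
∂Q/∂P_s = 36.5.
E = (36.5) × (312/21405.6) = 0.5320…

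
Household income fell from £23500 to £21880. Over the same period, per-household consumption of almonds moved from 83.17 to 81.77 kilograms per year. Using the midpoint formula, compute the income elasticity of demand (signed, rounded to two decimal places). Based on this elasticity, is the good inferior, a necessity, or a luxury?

0.24; necessity

%ΔQ = (81.77 − 83.17)/[( 83.17 + 81.77)/2] = -1.4/82.47 = -0.016975…
%ΔIncome = (21880 − 23500)/[( 23500 + 21880)/2] = -1620/22690 = -0.071397…
E_income = (-1.4/82.47) / (-1620/22690) = 0.2377…
0 < E_income < 1 ⇒ normal good, necessity.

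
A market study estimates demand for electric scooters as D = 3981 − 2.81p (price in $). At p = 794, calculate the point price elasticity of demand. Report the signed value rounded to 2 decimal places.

dD/dp = −2.81. At p = 794, D = 3981 − 2.81(794) = 1749.86.
Ed = (dD/dp)·(p/D) = −2.81 × (794/1749.86) = -1.2750…

-1.28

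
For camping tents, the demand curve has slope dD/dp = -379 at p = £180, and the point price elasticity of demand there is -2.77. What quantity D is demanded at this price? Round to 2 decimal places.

24628.16

Ed = (dD/dp)·(p/D) ⇒ D = (dD/dp)·p/Ed = (-379)·180/(-2.77) = 24628.1588…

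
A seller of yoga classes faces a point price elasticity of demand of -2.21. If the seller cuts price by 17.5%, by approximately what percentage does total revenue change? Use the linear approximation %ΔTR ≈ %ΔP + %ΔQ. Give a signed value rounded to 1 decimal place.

%ΔQ ≈ Ed × %ΔP = (-2.21) × (-17.5%) = +38.6750%
%ΔTR ≈ %ΔP + %ΔQ = (-17.5%) + (+38.6750%) = +21.1750%

+21.2%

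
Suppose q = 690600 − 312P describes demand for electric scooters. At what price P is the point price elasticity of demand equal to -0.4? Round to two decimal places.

Ed = −312P/(690600 − 312P). Set this equal to -0.4:
312P = 0.4·(690600 − 312P) ⇒ 312P(1 + 0.4) = 0.4·690600
P = 0.4·690600 / (312·1.4) = 632.4175…

632.42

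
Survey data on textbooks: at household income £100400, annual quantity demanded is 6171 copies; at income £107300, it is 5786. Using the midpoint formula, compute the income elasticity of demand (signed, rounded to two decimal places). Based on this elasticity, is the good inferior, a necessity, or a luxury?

-0.97; inferior

%ΔQ = (5786 − 6171)/[( 6171 + 5786)/2] = -385/5978.5 = -0.064397…
%ΔIncome = (107300 − 100400)/[( 100400 + 107300)/2] = 6900/103850 = 0.066441…
E_income = (-385/5978.5) / (6900/103850) = -0.9692…
E_income < 0 ⇒ inferior good.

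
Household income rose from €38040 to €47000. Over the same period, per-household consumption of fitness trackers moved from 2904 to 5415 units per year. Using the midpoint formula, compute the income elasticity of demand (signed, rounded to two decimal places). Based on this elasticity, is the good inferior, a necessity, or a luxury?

2.86; luxury

%ΔQ = (5415 − 2904)/[( 2904 + 5415)/2] = 2511/4159.5 = 0.603678…
%ΔIncome = (47000 − 38040)/[( 38040 + 47000)/2] = 8960/42520 = 0.210724…
E_income = (2511/4159.5) / (8960/42520) = 2.8647…
E_income > 1 ⇒ normal good, luxury.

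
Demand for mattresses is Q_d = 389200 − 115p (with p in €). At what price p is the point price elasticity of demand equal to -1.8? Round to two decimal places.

Ed = −115p/(389200 − 115p). Set this equal to -1.8:
115p = 1.8·(389200 − 115p) ⇒ 115p(1 + 1.8) = 1.8·389200
p = 1.8·389200 / (115·2.8) = 2175.6521…

2175.65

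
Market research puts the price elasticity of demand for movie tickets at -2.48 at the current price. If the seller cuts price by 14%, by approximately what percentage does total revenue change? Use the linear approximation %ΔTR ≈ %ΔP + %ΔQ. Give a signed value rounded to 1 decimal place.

+20.7%

%ΔQ ≈ Ed × %ΔP = (-2.48) × (-14%) = +34.7200%
%ΔTR ≈ %ΔP + %ΔQ = (-14%) + (+34.7200%) = +20.7200%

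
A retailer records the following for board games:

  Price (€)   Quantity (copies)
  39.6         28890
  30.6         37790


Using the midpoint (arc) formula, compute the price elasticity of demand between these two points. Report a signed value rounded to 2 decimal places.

-1.04

%ΔQ = (37790 − 28890) / [(28890 + 37790)/2] = 8900/33340 = 0.266946…
%ΔP = (30.6 − 39.6) / [(39.6 + 30.6)/2] = -9/35.1 = -0.256410…
Arc Ed = %ΔQ / %ΔP = (8900/33340) / (-9/35.1) = -1.0410…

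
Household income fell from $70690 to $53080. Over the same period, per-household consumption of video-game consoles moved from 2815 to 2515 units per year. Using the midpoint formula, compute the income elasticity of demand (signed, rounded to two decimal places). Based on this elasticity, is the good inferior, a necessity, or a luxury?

%ΔQ = (2515 − 2815)/[( 2815 + 2515)/2] = -300/2665 = -0.112570…
%ΔIncome = (53080 − 70690)/[( 70690 + 53080)/2] = -17610/61885 = -0.284560…
E_income = (-300/2665) / (-17610/61885) = 0.3955…
0 < E_income < 1 ⇒ normal good, necessity.

0.40; necessity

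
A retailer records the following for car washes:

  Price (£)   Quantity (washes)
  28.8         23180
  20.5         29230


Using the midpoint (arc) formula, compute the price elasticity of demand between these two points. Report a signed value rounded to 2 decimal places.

-0.69

%ΔQ = (29230 − 23180) / [(23180 + 29230)/2] = 6050/26205 = 0.230871…
%ΔP = (20.5 − 28.8) / [(28.8 + 20.5)/2] = -8.3/24.65 = -0.336713…
Arc Ed = %ΔQ / %ΔP = (6050/26205) / (-8.3/24.65) = -0.6856…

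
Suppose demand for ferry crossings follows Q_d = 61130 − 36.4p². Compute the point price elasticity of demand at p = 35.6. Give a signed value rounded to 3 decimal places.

dQ_d/dp = −2·36.4·p = -2591.68. At p = 35.6, Q_d = 14998.096.
Ed = (dQ_d/dp)·(p/Q_d) = (-2591.68) × (35.6/14998.096) = -6.15170…

-6.152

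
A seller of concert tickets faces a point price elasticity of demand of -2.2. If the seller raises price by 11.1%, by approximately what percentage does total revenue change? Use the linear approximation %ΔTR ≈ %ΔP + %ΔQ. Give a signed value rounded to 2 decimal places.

-13.32%

%ΔQ ≈ Ed × %ΔP = (-2.2) × (+11.1%) = -24.4200%
%ΔTR ≈ %ΔP + %ΔQ = (+11.1%) + (-24.4200%) = -13.3200%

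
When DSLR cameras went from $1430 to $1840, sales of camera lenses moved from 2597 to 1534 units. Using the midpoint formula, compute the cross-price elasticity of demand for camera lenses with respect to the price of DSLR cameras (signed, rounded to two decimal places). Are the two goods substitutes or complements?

-2.05; complements

%ΔQ_{camera lenses} = (1534 − 2597)/avg = -1063/2065.5 = -0.514645…
%ΔP_{DSLR cameras} = (1840 − 1430)/avg = 410/1635 = 0.250764…
E_cross = (-1063/2065.5) / (410/1635) = -2.0523…
E_cross < 0 ⇒ the goods are complements.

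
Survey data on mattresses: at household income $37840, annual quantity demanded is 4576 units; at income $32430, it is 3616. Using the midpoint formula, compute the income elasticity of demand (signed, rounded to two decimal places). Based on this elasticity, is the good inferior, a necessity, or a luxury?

1.52; luxury

%ΔQ = (3616 − 4576)/[( 4576 + 3616)/2] = -960/4096 = -0.234375
%ΔIncome = (32430 − 37840)/[( 37840 + 32430)/2] = -5410/35135 = -0.153977…
E_income = (-960/4096) / (-5410/35135) = 1.5221…
E_income > 1 ⇒ normal good, luxury.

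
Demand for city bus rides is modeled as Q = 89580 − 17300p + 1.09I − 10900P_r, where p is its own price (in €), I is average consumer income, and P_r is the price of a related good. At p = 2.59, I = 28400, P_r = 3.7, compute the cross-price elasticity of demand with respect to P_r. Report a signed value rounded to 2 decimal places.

At the given values, Q = 89580 − 17300(2.59) + 1.09(28400) − 10900(3.7) = 35399.
∂Q/∂P_r = -10900.
E = (-10900) × (3.7/35399) = -1.1392…

-1.14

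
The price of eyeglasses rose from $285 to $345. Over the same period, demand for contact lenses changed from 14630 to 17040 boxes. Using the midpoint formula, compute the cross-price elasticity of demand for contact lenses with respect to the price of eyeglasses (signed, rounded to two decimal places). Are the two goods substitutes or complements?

0.80; substitutes

%ΔQ_{contact lenses} = (17040 − 14630)/avg = 2410/15835 = 0.152194…
%ΔP_{eyeglasses} = (345 − 285)/avg = 60/315 = 0.190476…
E_cross = (2410/15835) / (60/315) = 0.7990…
E_cross > 0 ⇒ the goods are substitutes.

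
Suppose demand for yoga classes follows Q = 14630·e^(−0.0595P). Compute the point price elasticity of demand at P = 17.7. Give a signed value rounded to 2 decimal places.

dQ/dP = −0.0595·Q = -303.658. At P = 17.7, Q = 5103.49.
Ed = (dQ/dP)·(P/Q) = (-303.658) × (17.7/5103.49) = -1.0531…

-1.05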